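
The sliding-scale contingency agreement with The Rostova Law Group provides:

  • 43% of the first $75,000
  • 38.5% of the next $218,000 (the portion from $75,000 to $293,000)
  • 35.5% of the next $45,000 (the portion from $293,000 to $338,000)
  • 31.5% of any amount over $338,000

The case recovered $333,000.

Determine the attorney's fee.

First $75,000 at 43% = $32,250.00
Next $218,000 at 38.5% = $83,930.00
Remaining $40,000 at 35.5% = $14,200.00
Fee: $32,250.00 + $83,930.00 + $14,200.00 = $130,380.00

$130,380.00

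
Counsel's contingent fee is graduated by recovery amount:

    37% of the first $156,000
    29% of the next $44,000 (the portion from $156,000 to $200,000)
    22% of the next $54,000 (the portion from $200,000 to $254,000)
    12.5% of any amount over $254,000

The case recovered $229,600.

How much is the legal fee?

$76,992.00

First $156,000 at 37% = $57,720.00
Next $44,000 at 29% = $12,760.00
Remaining $29,600 at 22% = $6,512.00
Fee: $57,720.00 + $12,760.00 + $6,512.00 = $76,992.00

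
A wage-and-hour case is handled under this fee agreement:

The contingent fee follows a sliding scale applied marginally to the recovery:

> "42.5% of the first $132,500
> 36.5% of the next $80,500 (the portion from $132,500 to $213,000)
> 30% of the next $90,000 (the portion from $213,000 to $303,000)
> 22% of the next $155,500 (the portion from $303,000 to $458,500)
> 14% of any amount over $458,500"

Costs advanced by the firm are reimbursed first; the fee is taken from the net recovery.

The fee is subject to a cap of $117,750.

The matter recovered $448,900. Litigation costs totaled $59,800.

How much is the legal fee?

Fee base (net of costs): $448,900 − $59,800 = $389,100
First $132,500 at 42.5% = $56,312.50
Next $80,500 at 36.5% = $29,382.50
Next $90,000 at 30% = $27,000.00
Remaining $86,100 at 22% = $18,942.00
Fee: $56,312.50 + $29,382.50 + $27,000.00 + $18,942.00 = $131,637.00
$131,637.00 exceeds the $117,750 cap, so the fee is capped at $117,750.00.

$117,750.00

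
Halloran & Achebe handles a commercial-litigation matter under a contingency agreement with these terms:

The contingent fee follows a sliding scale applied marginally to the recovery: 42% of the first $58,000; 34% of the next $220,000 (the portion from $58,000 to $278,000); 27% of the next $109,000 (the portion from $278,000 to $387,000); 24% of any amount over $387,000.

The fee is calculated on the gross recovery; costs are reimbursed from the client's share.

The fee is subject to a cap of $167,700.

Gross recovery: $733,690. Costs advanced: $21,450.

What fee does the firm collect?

Fee base is the gross recovery, $733,690; costs are reimbursed separately.
First $58,000 at 42% = $24,360.00
Next $220,000 at 34% = $74,800.00
Next $109,000 at 27% = $29,430.00
Remaining $346,690 at 24% = $83,205.60
Fee: $24,360.00 + $74,800.00 + $29,430.00 + $83,205.60 = $211,795.60
$211,795.60 exceeds the $167,700 cap, so the fee is capped at $167,700.00.

$167,700.00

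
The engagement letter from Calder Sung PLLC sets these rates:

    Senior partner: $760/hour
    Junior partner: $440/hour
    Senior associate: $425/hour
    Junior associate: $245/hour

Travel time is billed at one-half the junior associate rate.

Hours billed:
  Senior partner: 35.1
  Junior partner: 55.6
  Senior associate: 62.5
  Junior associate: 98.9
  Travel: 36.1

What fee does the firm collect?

$106,355.25

Senior partner: 35.1 × $760 = $26,676.00
Junior partner: 55.6 × $440 = $24,464.00
Senior associate: 62.5 × $425 = $26,562.50
Junior associate: 98.9 × $245 = $24,230.50
Subtotal: $26,676.00 + $24,464.00 + $26,562.50 + $24,230.50 = $101,933.00
Travel: 36.1 × ($245 ÷ 2) = 36.1 × $122.50 = $4,422.25
Total: $101,933.00 + $4,422.25 = $106,355.25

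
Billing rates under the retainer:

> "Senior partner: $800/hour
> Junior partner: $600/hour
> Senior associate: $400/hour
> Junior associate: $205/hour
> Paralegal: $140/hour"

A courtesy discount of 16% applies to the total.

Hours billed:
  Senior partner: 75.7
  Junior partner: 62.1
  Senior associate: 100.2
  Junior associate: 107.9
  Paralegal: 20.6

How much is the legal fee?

Senior partner: 75.7 × $800 = $60,560.00
Junior partner: 62.1 × $600 = $37,260.00
Senior associate: 100.2 × $400 = $40,080.00
Junior associate: 107.9 × $205 = $22,119.50
Paralegal: 20.6 × $140 = $2,884.00
Subtotal: $162,903.50
Less 16% discount: −$26,064.56
Total: $162,903.50 − $26,064.56 = $136,838.94

$136,838.94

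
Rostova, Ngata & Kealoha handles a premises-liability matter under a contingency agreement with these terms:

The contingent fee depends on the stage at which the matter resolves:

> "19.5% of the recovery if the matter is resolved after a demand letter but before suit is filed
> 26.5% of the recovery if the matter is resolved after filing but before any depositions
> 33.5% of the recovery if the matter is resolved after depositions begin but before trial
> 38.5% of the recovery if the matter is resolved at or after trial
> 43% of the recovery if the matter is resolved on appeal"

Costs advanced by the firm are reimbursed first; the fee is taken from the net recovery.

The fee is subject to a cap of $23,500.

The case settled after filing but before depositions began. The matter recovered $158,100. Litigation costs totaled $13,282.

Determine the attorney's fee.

$23,500.00

Fee base (net of costs): $158,100 − $13,282 = $144,818
The matter settled after filing but before depositions began, so the 26.5% rate applies.
$144,818 × 26.5% = $38,376.77
$38,376.77 exceeds the $23,500 cap, so the fee is capped at $23,500.00.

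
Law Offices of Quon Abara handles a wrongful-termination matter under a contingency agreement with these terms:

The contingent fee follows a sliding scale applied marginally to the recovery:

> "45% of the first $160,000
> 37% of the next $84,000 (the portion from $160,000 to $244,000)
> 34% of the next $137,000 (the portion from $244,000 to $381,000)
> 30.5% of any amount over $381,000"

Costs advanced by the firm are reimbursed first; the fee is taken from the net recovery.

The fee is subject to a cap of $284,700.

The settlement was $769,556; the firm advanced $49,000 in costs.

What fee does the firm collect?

$253,224.58

Fee base (net of costs): $769,556 − $49,000 = $720,556
First $160,000 at 45% = $72,000.00
Next $84,000 at 37% = $31,080.00
Next $137,000 at 34% = $46,580.00
Remaining $339,556 at 30.5% = $103,564.58
Fee: $72,000.00 + $31,080.00 + $46,580.00 + $103,564.58 = $253,224.58
$253,224.58 is under the $284,700 cap.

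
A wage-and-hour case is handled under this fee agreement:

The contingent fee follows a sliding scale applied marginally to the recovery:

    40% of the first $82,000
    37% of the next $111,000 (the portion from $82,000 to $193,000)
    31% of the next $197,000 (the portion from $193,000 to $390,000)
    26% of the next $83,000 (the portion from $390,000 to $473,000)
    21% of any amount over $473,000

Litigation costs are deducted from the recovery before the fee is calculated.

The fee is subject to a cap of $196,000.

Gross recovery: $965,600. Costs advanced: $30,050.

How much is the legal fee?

$196,000.00

Fee base (net of costs): $965,600 − $30,050 = $935,550
First $82,000 at 40% = $32,800.00
Next $111,000 at 37% = $41,070.00
Next $197,000 at 31% = $61,070.00
Next $83,000 at 26% = $21,580.00
Remaining $462,550 at 21% = $97,135.50
Fee: $32,800.00 + $41,070.00 + $61,070.00 + $21,580.00 + $97,135.50 = $253,655.50
$253,655.50 exceeds the $196,000 cap, so the fee is capped at $196,000.00.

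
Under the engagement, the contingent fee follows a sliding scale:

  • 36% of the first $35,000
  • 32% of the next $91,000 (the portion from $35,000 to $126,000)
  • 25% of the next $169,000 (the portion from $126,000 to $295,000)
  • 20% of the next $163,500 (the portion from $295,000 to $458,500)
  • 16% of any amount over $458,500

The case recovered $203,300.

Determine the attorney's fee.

$61,045.00

First $35,000 at 36% = $12,600.00
Next $91,000 at 32% = $29,120.00
Remaining $77,300 at 25% = $19,325.00
Fee: $12,600.00 + $29,120.00 + $19,325.00 = $61,045.00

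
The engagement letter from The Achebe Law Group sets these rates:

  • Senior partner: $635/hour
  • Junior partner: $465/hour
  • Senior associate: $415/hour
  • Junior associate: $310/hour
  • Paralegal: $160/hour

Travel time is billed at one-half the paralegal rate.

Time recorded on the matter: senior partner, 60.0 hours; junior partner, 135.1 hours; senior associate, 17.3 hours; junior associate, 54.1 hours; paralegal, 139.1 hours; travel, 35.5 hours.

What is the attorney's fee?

Senior partner: 60.0 × $635 = $38,100.00
Junior partner: 135.1 × $465 = $62,821.50
Senior associate: 17.3 × $415 = $7,179.50
Junior associate: 54.1 × $310 = $16,771.00
Paralegal: 139.1 × $160 = $22,256.00
Subtotal: $38,100.00 + $62,821.50 + $7,179.50 + $16,771.00 + $22,256.00 = $147,128.00
Travel: 35.5 × ($160 ÷ 2) = 35.5 × $80.00 = $2,840.00
Total: $147,128.00 + $2,840.00 = $149,968.00

$149,968.00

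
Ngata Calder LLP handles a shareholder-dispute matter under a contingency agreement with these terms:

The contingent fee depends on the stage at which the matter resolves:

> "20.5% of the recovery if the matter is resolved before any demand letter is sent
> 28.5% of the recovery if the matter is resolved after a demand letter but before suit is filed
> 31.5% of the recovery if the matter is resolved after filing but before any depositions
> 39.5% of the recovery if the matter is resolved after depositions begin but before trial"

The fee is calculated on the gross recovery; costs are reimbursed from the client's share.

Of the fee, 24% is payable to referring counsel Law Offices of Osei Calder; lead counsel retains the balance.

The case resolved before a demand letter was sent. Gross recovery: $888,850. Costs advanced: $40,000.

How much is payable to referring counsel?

Fee base is the gross recovery, $888,850; costs are reimbursed separately.
The matter resolved before a demand letter was sent, so the 20.5% rate applies.
$888,850 × 20.5% = $182,214.25
Referral share: 24% of $182,214.25 = $43,731.42; lead counsel retains $182,214.25 − $43,731.42 = $138,482.83.

$43,731.42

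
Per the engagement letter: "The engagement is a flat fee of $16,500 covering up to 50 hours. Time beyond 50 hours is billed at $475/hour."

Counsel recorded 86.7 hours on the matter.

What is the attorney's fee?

Flat fee: $16,500.00
Excess hours: 86.7 − 50 = 36.7
Overrun: 36.7 × $475 = $17,432.50
Total: $16,500.00 + $17,432.50 = $33,932.50

$33,932.50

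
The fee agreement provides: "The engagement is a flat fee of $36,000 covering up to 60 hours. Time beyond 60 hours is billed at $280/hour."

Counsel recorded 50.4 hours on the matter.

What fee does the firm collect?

$36,000.00

50.4 hours is within the 60-hour scope; only the flat fee applies.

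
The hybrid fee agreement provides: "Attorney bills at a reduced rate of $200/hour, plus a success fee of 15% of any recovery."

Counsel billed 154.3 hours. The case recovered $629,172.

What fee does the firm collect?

Hourly: 154.3 × $200 = $30,860.00
Success fee: 15% of $629,172 = $94,375.80
Total: $30,860.00 + $94,375.80 = $125,235.80

$125,235.80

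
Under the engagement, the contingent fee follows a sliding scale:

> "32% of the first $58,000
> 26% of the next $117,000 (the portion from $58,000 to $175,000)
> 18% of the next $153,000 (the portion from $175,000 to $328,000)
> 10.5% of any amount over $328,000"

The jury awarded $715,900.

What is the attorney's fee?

$117,249.50

First $58,000 at 32% = $18,560.00
Next $117,000 at 26% = $30,420.00
Next $153,000 at 18% = $27,540.00
Remaining $387,900 at 10.5% = $40,729.50
Fee: $18,560.00 + $30,420.00 + $27,540.00 + $40,729.50 = $117,249.50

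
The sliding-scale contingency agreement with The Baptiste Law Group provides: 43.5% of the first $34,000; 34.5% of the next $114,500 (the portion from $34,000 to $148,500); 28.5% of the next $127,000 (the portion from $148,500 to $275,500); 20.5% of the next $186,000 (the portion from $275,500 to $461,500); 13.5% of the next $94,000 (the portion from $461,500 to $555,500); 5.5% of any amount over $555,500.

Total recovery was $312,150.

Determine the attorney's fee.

First $34,000 at 43.5% = $14,790.00
Next $114,500 at 34.5% = $39,502.50
Next $127,000 at 28.5% = $36,195.00
Remaining $36,650 at 20.5% = $7,513.25
Fee: $14,790.00 + $39,502.50 + $36,195.00 + $7,513.25 = $98,000.75

$98,000.75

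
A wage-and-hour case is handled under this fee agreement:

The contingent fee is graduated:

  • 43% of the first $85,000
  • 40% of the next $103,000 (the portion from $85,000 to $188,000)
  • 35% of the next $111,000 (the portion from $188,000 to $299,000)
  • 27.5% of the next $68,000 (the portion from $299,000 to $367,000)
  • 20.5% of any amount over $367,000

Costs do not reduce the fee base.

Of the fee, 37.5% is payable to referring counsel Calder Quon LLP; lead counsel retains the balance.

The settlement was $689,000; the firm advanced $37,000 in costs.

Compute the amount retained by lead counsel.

Fee base is the gross recovery, $689,000; costs are reimbursed separately.
First $85,000 at 43% = $36,550.00
Next $103,000 at 40% = $41,200.00
Next $111,000 at 35% = $38,850.00
Next $68,000 at 27.5% = $18,700.00
Remaining $322,000 at 20.5% = $66,010.00
Fee: $36,550.00 + $41,200.00 + $38,850.00 + $18,700.00 + $66,010.00 = $201,310.00
Referral share: 37.5% of $201,310.00 = $75,491.25; lead counsel retains $201,310.00 − $75,491.25 = $125,818.75.

$125,818.75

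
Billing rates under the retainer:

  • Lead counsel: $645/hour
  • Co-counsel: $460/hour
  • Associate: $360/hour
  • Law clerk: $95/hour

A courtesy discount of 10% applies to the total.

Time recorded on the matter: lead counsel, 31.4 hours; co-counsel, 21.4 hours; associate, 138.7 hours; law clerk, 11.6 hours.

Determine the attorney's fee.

Lead counsel: 31.4 × $645 = $20,253.00
Co-counsel: 21.4 × $460 = $9,844.00
Associate: 138.7 × $360 = $49,932.00
Law clerk: 11.6 × $95 = $1,102.00
Subtotal: $81,131.00
Less 10% discount: −$8,113.10
Total: $81,131.00 − $8,113.10 = $73,017.90

$73,017.90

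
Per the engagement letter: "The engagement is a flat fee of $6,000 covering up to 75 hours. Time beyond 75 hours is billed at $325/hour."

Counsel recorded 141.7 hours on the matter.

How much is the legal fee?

$27,677.50

Flat fee: $6,000.00
Excess hours: 141.7 − 75 = 66.7
Overrun: 66.7 × $325 = $21,677.50
Total: $6,000.00 + $21,677.50 = $27,677.50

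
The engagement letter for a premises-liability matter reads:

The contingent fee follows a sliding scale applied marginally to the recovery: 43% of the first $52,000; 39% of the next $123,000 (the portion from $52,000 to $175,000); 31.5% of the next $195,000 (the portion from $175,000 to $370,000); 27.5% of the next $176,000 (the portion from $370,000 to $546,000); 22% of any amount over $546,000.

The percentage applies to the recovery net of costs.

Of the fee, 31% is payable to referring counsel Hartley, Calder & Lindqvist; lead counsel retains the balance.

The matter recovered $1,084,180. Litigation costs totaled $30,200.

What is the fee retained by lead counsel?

$201,418.31

Fee base (net of costs): $1,084,180 − $30,200 = $1,053,980
First $52,000 at 43% = $22,360.00
Next $123,000 at 39% = $47,970.00
Next $195,000 at 31.5% = $61,425.00
Next $176,000 at 27.5% = $48,400.00
Remaining $507,980 at 22% = $111,755.60
Fee: $22,360.00 + $47,970.00 + $61,425.00 + $48,400.00 + $111,755.60 = $291,910.60
Referral share: 31% of $291,910.60 = $90,492.29; lead counsel retains $291,910.60 − $90,492.29 = $201,418.31.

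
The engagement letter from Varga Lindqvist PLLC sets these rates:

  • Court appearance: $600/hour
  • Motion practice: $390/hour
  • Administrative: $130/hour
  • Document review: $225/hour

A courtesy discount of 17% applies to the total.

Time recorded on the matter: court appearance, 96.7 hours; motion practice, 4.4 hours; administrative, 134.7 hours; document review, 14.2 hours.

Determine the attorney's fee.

Court appearance: 96.7 × $600 = $58,020.00
Motion practice: 4.4 × $390 = $1,716.00
Administrative: 134.7 × $130 = $17,511.00
Document review: 14.2 × $225 = $3,195.00
Subtotal: $80,442.00
Less 17% discount: −$13,675.14
Total: $80,442.00 − $13,675.14 = $66,766.86

$66,766.86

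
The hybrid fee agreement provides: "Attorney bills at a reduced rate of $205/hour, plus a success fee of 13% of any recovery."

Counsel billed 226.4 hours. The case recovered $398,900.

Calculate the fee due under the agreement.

Hourly: 226.4 × $205 = $46,412.00
Success fee: 13% of $398,900 = $51,857.00
Total: $46,412.00 + $51,857.00 = $98,269.00

$98,269.00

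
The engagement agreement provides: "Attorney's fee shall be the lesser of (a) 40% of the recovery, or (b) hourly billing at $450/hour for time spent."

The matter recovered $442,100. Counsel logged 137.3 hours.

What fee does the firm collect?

(a) 40% of $442,100 = $176,840.00
(b) 137.3 × $450 = $61,785.00
The lesser is (b): $61,785.00.

$61,785.00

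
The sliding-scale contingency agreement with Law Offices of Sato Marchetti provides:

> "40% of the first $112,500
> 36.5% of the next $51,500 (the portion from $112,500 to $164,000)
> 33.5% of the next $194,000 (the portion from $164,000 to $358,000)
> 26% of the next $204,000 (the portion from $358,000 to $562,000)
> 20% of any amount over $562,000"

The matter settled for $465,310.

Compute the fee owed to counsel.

First $112,500 at 40% = $45,000.00
Next $51,500 at 36.5% = $18,797.50
Next $194,000 at 33.5% = $64,990.00
Remaining $107,310 at 26% = $27,900.60
Fee: $45,000.00 + $18,797.50 + $64,990.00 + $27,900.60 = $156,688.10

$156,688.10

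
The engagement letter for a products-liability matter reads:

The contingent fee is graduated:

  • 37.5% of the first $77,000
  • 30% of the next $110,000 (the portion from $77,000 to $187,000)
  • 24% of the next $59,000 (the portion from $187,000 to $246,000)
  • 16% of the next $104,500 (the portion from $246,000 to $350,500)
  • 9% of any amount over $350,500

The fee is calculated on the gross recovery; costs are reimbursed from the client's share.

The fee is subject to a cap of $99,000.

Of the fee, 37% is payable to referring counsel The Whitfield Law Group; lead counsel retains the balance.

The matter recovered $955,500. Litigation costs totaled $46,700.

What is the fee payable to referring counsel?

$36,630.00

Fee base is the gross recovery, $955,500; costs are reimbursed separately.
First $77,000 at 37.5% = $28,875.00
Next $110,000 at 30% = $33,000.00
Next $59,000 at 24% = $14,160.00
Next $104,500 at 16% = $16,720.00
Remaining $605,000 at 9% = $54,450.00
Fee: $28,875.00 + $33,000.00 + $14,160.00 + $16,720.00 + $54,450.00 = $147,205.00
$147,205.00 exceeds the $99,000 cap, so the fee is capped at $99,000.00.
Referral share: 37% of $99,000.00 = $36,630.00; lead counsel retains $99,000.00 − $36,630.00 = $62,370.00.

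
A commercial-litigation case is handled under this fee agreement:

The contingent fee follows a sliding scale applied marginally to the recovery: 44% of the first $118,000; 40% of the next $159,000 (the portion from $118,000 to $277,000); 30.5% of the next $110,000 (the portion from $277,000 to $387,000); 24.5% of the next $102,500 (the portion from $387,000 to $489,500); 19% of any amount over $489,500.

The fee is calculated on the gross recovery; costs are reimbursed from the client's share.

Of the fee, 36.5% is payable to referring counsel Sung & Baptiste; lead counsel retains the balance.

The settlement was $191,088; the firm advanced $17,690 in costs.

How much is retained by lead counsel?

Fee base is the gross recovery, $191,088; costs are reimbursed separately.
First $118,000 at 44% = $51,920.00
Remaining $73,088 at 40% = $29,235.20
Fee: $51,920.00 + $29,235.20 = $81,155.20
Referral share: 36.5% of $81,155.20 = $29,621.65; lead counsel retains $81,155.20 − $29,621.65 = $51,533.55.

$51,533.55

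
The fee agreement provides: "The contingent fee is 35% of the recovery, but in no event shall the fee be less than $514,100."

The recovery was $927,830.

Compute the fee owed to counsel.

35% of $927,830 = $324,740.50
That is below the $514,100 minimum, so the minimum applies.

$514,100.00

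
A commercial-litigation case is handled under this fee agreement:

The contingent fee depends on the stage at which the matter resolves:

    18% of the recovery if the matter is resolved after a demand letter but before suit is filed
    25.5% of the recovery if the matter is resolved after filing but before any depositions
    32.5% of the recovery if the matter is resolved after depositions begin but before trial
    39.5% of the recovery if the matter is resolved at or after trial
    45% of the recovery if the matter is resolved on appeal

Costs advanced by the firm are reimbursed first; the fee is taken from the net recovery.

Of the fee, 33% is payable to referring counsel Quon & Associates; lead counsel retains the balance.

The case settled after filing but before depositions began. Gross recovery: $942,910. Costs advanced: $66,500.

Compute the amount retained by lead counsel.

$149,734.65

Fee base (net of costs): $942,910 − $66,500 = $876,410
The matter settled after filing but before depositions began, so the 25.5% rate applies.
$876,410 × 25.5% = $223,484.55
Referral share: 33% of $223,484.55 = $73,749.90; lead counsel retains $223,484.55 − $73,749.90 = $149,734.65.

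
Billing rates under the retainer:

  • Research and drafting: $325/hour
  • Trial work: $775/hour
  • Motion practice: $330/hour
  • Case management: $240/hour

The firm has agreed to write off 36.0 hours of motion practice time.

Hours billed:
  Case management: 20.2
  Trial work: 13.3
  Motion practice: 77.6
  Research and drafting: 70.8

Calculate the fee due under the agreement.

$51,893.50

Research and drafting: 70.8 × $325 = $23,010.00
Trial work: 13.3 × $775 = $10,307.50
Motion practice: 77.6 × $330 = $25,608.00
Case management: 20.2 × $240 = $4,848.00
Subtotal: $63,773.50
Write-off: 36.0 × $330 = $11,880.00
Total: $63,773.50 − $11,880.00 = $51,893.50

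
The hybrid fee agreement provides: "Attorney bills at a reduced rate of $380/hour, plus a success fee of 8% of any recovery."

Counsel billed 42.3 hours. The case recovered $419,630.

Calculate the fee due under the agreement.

$49,644.40

Hourly: 42.3 × $380 = $16,074.00
Success fee: 8% of $419,630 = $33,570.40
Total: $16,074.00 + $33,570.40 = $49,644.40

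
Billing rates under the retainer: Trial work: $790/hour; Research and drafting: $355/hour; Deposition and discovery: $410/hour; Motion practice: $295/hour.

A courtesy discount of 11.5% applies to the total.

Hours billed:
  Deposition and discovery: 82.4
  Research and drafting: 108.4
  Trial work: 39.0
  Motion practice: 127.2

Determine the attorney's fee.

$124,431.00

Trial work: 39.0 × $790 = $30,810.00
Research and drafting: 108.4 × $355 = $38,482.00
Deposition and discovery: 82.4 × $410 = $33,784.00
Motion practice: 127.2 × $295 = $37,524.00
Subtotal: $140,600.00
Less 11.5% discount: −$16,169.00
Total: $140,600.00 − $16,169.00 = $124,431.00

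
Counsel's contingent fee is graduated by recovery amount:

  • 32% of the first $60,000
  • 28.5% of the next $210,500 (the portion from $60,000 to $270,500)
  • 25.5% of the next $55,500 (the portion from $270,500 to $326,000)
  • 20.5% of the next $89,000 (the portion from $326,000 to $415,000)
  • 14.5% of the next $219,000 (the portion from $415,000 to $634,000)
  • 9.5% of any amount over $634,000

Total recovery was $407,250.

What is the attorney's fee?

$110,001.25

First $60,000 at 32% = $19,200.00
Next $210,500 at 28.5% = $59,992.50
Next $55,500 at 25.5% = $14,152.50
Remaining $81,250 at 20.5% = $16,656.25
Fee: $19,200.00 + $59,992.50 + $14,152.50 + $16,656.25 = $110,001.25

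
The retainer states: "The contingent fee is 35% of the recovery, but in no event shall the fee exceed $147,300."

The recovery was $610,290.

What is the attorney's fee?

35% of $610,290 = $213,601.50
That exceeds the $147,300 cap, so the fee is capped at $147,300.

$147,300.00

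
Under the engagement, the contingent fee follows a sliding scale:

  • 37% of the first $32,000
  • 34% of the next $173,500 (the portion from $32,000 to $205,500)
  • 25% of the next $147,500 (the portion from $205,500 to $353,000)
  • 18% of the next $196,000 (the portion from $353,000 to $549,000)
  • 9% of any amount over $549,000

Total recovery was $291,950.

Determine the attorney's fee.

First $32,000 at 37% = $11,840.00
Next $173,500 at 34% = $58,990.00
Remaining $86,450 at 25% = $21,612.50
Fee: $11,840.00 + $58,990.00 + $21,612.50 = $92,442.50

$92,442.50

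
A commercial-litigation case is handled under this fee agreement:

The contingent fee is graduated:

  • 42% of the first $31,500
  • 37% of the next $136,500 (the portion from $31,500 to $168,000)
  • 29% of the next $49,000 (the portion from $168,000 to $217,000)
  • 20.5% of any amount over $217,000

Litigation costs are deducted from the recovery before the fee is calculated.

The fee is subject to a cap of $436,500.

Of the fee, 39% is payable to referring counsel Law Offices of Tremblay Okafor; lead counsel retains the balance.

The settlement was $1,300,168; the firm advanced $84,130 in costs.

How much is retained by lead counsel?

$172,476.15

Fee base (net of costs): $1,300,168 − $84,130 = $1,216,038
First $31,500 at 42% = $13,230.00
Next $136,500 at 37% = $50,505.00
Next $49,000 at 29% = $14,210.00
Remaining $999,038 at 20.5% = $204,802.79
Fee: $13,230.00 + $50,505.00 + $14,210.00 + $204,802.79 = $282,747.79
$282,747.79 is under the $436,500 cap.
Referral share: 39% of $282,747.79 = $110,271.64; lead counsel retains $282,747.79 − $110,271.64 = $172,476.15.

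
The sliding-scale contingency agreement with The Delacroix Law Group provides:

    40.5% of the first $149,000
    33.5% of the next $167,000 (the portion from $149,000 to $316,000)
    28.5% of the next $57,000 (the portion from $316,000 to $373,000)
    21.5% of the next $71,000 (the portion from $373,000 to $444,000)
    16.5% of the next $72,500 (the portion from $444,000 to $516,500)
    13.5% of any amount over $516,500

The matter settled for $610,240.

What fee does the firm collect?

$172,417.40

First $149,000 at 40.5% = $60,345.00
Next $167,000 at 33.5% = $55,945.00
Next $57,000 at 28.5% = $16,245.00
Next $71,000 at 21.5% = $15,265.00
Next $72,500 at 16.5% = $11,962.50
Remaining $93,740 at 13.5% = $12,654.90
Fee: $60,345.00 + $55,945.00 + $16,245.00 + $15,265.00 + $11,962.50 + $12,654.90 = $172,417.40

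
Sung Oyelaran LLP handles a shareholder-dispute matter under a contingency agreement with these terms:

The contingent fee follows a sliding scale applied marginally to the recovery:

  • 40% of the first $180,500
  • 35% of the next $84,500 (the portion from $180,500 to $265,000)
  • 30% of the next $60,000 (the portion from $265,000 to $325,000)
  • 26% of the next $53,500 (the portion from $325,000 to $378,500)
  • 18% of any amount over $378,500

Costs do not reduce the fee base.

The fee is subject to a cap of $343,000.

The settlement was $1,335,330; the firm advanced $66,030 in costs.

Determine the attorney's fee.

Fee base is the gross recovery, $1,335,330; costs are reimbursed separately.
First $180,500 at 40% = $72,200.00
Next $84,500 at 35% = $29,575.00
Next $60,000 at 30% = $18,000.00
Next $53,500 at 26% = $13,910.00
Remaining $956,830 at 18% = $172,229.40
Fee: $72,200.00 + $29,575.00 + $18,000.00 + $13,910.00 + $172,229.40 = $305,914.40
$305,914.40 is under the $343,000 cap.

$305,914.40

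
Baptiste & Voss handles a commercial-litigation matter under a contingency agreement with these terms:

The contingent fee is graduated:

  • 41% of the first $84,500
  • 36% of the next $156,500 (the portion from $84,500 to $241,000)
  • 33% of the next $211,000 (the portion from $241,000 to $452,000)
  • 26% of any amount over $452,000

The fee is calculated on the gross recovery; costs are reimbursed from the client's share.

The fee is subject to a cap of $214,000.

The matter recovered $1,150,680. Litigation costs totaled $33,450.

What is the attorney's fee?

$214,000.00

Fee base is the gross recovery, $1,150,680; costs are reimbursed separately.
First $84,500 at 41% = $34,645.00
Next $156,500 at 36% = $56,340.00
Next $211,000 at 33% = $69,630.00
Remaining $698,680 at 26% = $181,656.80
Fee: $34,645.00 + $56,340.00 + $69,630.00 + $181,656.80 = $342,271.80
$342,271.80 exceeds the $214,000 cap, so the fee is capped at $214,000.00.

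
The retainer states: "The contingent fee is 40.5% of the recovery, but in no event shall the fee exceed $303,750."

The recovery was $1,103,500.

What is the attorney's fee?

40.5% of $1,103,500 = $446,917.50
That exceeds the $303,750 cap, so the fee is capped at $303,750.

$303,750.00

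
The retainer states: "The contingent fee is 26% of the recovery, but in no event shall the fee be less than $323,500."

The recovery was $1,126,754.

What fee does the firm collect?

26% of $1,126,754 = $292,956.04
That is below the $323,500 minimum, so the minimum applies.

$323,500.00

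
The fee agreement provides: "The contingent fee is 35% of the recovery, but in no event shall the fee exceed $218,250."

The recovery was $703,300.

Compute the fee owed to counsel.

35% of $703,300 = $246,155.00
That exceeds the $218,250 cap, so the fee is capped at $218,250.

$218,250.00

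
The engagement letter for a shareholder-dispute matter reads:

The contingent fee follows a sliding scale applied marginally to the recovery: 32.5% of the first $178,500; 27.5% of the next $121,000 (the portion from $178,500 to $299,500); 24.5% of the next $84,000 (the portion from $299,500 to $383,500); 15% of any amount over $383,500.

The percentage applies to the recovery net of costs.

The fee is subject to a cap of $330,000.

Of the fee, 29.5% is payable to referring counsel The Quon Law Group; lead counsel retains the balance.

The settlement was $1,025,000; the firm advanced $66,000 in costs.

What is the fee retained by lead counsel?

$139,725.71

Fee base (net of costs): $1,025,000 − $66,000 = $959,000
First $178,500 at 32.5% = $58,012.50
Next $121,000 at 27.5% = $33,275.00
Next $84,000 at 24.5% = $20,580.00
Remaining $575,500 at 15% = $86,325.00
Fee: $58,012.50 + $33,275.00 + $20,580.00 + $86,325.00 = $198,192.50
$198,192.50 is under the $330,000 cap.
Referral share: 29.5% of $198,192.50 = $58,466.79; lead counsel retains $198,192.50 − $58,466.79 = $139,725.71.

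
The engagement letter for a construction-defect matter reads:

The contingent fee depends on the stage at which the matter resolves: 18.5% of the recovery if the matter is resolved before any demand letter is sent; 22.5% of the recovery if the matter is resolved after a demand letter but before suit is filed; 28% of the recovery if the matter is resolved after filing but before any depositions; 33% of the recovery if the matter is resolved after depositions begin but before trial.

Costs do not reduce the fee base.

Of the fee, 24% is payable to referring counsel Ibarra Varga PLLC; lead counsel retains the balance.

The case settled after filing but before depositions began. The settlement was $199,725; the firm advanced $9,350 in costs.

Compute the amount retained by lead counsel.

$42,501.48

Fee base is the gross recovery, $199,725; costs are reimbursed separately.
The matter settled after filing but before depositions began, so the 28% rate applies.
$199,725 × 28% = $55,923.00
Referral share: 24% of $55,923.00 = $13,421.52; lead counsel retains $55,923.00 − $13,421.52 = $42,501.48.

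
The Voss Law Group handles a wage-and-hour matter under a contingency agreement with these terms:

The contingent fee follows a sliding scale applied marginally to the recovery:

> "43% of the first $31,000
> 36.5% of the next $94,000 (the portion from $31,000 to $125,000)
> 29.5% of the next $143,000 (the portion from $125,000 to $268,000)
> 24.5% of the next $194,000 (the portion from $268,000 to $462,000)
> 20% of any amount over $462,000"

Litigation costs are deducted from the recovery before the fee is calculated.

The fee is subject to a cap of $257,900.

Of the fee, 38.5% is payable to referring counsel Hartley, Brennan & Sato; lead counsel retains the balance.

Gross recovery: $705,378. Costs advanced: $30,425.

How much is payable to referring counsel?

$69,279.06

Fee base (net of costs): $705,378 − $30,425 = $674,953
First $31,000 at 43% = $13,330.00
Next $94,000 at 36.5% = $34,310.00
Next $143,000 at 29.5% = $42,185.00
Next $194,000 at 24.5% = $47,530.00
Remaining $212,953 at 20% = $42,590.60
Fee: $13,330.00 + $34,310.00 + $42,185.00 + $47,530.00 + $42,590.60 = $179,945.60
$179,945.60 is under the $257,900 cap.
Referral share: 38.5% of $179,945.60 = $69,279.06; lead counsel retains $179,945.60 − $69,279.06 = $110,666.54.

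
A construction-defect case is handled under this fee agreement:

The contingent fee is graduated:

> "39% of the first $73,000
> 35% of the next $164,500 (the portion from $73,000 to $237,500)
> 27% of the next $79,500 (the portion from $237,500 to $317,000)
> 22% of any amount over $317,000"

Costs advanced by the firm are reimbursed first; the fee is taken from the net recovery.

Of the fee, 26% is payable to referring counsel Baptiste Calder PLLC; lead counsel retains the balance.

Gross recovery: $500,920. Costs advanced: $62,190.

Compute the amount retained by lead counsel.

$99,375.04

Fee base (net of costs): $500,920 − $62,190 = $438,730
First $73,000 at 39% = $28,470.00
Next $164,500 at 35% = $57,575.00
Next $79,500 at 27% = $21,465.00
Remaining $121,730 at 22% = $26,780.60
Fee: $28,470.00 + $57,575.00 + $21,465.00 + $26,780.60 = $134,290.60
Referral share: 26% of $134,290.60 = $34,915.56; lead counsel retains $134,290.60 − $34,915.56 = $99,375.04.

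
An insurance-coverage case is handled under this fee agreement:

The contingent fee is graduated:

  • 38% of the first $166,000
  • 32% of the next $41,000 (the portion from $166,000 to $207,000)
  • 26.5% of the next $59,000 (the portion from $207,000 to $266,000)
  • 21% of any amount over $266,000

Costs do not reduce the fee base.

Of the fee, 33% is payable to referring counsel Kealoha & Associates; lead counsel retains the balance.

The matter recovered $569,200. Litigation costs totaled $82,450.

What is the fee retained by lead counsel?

$104,189.69

Fee base is the gross recovery, $569,200; costs are reimbursed separately.
First $166,000 at 38% = $63,080.00
Next $41,000 at 32% = $13,120.00
Next $59,000 at 26.5% = $15,635.00
Remaining $303,200 at 21% = $63,672.00
Fee: $63,080.00 + $13,120.00 + $15,635.00 + $63,672.00 = $155,507.00
Referral share: 33% of $155,507.00 = $51,317.31; lead counsel retains $155,507.00 − $51,317.31 = $104,189.69.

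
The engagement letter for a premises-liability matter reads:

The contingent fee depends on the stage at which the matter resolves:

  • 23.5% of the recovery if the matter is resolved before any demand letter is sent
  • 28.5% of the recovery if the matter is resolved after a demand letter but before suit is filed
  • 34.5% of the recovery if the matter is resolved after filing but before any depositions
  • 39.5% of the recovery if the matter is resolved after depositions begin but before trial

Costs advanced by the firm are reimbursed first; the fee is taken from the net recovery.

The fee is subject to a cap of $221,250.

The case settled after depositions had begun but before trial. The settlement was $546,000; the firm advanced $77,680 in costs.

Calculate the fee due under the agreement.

$184,986.40

Fee base (net of costs): $546,000 − $77,680 = $468,320
The matter settled after depositions had begun but before trial, so the 39.5% rate applies.
$468,320 × 39.5% = $184,986.40
$184,986.40 is under the $221,250 cap.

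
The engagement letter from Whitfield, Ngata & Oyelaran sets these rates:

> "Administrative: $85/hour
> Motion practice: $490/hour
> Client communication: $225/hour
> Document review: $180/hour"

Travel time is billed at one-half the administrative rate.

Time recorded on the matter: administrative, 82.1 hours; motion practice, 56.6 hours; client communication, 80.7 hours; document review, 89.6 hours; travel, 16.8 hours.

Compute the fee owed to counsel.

$69,712.00

Administrative: 82.1 × $85 = $6,978.50
Motion practice: 56.6 × $490 = $27,734.00
Client communication: 80.7 × $225 = $18,157.50
Document review: 89.6 × $180 = $16,128.00
Subtotal: $6,978.50 + $27,734.00 + $18,157.50 + $16,128.00 = $68,998.00
Travel: 16.8 × ($85 ÷ 2) = 16.8 × $42.50 = $714.00
Total: $68,998.00 + $714.00 = $69,712.00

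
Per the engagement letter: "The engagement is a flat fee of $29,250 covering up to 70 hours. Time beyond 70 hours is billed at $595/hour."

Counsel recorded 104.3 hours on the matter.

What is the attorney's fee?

$49,658.50

Flat fee: $29,250.00
Excess hours: 104.3 − 70 = 34.3
Overrun: 34.3 × $595 = $20,408.50
Total: $29,250.00 + $20,408.50 = $49,658.50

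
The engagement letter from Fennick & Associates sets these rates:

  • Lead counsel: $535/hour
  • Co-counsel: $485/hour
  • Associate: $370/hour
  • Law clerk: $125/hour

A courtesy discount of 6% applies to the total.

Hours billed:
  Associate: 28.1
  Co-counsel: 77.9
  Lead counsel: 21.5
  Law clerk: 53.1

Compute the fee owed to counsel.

Lead counsel: 21.5 × $535 = $11,502.50
Co-counsel: 77.9 × $485 = $37,781.50
Associate: 28.1 × $370 = $10,397.00
Law clerk: 53.1 × $125 = $6,637.50
Subtotal: $66,318.50
Less 6% discount: −$3,979.11
Total: $66,318.50 − $3,979.11 = $62,339.39

$62,339.39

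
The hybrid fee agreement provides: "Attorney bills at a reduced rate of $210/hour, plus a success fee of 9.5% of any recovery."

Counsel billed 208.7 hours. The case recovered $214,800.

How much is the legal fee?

Hourly: 208.7 × $210 = $43,827.00
Success fee: 9.5% of $214,800 = $20,406.00
Total: $43,827.00 + $20,406.00 = $64,233.00

$64,233.00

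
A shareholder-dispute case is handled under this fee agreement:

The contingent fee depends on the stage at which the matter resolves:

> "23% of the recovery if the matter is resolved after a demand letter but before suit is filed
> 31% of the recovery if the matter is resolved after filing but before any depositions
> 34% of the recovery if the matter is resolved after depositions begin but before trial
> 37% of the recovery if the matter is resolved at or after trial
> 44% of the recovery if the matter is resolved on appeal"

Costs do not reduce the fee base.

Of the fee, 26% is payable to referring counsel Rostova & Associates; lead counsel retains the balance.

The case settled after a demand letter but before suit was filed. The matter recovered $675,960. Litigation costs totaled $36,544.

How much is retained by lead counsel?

Fee base is the gross recovery, $675,960; costs are reimbursed separately.
The matter settled after a demand letter but before suit was filed, so the 23% rate applies.
$675,960 × 23% = $155,470.80
Referral share: 26% of $155,470.80 = $40,422.41; lead counsel retains $155,470.80 − $40,422.41 = $115,048.39.

$115,048.39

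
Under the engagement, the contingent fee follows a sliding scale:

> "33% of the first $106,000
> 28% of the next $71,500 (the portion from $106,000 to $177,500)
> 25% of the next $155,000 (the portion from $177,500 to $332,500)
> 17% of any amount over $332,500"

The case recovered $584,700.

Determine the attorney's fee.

$136,624.00

First $106,000 at 33% = $34,980.00
Next $71,500 at 28% = $20,020.00
Next $155,000 at 25% = $38,750.00
Remaining $252,200 at 17% = $42,874.00
Fee: $34,980.00 + $20,020.00 + $38,750.00 + $42,874.00 = $136,624.00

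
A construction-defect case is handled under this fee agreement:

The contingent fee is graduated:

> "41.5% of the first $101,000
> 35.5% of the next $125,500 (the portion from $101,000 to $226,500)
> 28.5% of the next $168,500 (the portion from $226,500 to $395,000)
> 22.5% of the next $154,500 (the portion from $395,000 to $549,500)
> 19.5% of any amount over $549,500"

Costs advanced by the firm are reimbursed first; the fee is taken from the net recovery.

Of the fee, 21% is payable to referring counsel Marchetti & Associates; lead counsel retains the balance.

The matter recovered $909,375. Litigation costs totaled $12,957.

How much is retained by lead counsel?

$187,152.19

Fee base (net of costs): $909,375 − $12,957 = $896,418
First $101,000 at 41.5% = $41,915.00
Next $125,500 at 35.5% = $44,552.50
Next $168,500 at 28.5% = $48,022.50
Next $154,500 at 22.5% = $34,762.50
Remaining $346,918 at 19.5% = $67,649.01
Fee: $41,915.00 + $44,552.50 + $48,022.50 + $34,762.50 + $67,649.01 = $236,901.51
Referral share: 21% of $236,901.51 = $49,749.32; lead counsel retains $236,901.51 − $49,749.32 = $187,152.19.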